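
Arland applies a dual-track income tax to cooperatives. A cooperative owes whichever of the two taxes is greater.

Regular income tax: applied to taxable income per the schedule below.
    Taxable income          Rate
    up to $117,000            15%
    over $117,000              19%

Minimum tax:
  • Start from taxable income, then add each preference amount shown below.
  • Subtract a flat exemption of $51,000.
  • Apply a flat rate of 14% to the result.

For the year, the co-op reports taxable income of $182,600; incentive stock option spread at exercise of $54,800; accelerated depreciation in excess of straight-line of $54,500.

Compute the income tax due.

$33,726

Minimum tax:
  Adjusted income: $182,600 + $54,800 + $54,500 = $291,900
  Less exemption $51,000 → base $240,900
  $240,900 × 14% = $33,726

Regular income tax:
  $117,000 × 15% = $17,550
  $65,600 × 19% = $12,464
  → $30,014

$33,726 > $30,014, so the minimum tax is the binding amount.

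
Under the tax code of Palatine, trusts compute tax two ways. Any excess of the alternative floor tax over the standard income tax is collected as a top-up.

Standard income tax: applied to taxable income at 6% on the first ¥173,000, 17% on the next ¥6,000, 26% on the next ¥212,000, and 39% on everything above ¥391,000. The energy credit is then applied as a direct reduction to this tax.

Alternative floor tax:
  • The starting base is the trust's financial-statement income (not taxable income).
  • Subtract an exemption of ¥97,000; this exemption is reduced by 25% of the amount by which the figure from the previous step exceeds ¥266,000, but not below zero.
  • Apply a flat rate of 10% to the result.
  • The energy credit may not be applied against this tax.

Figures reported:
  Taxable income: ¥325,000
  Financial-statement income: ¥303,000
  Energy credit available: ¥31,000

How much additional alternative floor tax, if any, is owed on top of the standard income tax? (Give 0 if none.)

Standard income tax:
  ¥173,000 × 6% = ¥10,380
  ¥6,000 × 17% = ¥1,020
  ¥146,000 × 26% = ¥37,960
  → ¥49,360
  Less energy credit ¥31,000 → ¥18,360

Alternative floor tax:
  Base (financial-statement income): ¥303,000
  Exemption: ¥97,000 − 25% × (¥303,000 − ¥266,000) = ¥97,000 − ¥9,250 = ¥87,750
  Base: ¥303,000 − ¥87,750 = ¥215,250
  ¥215,250 × 10% = ¥21,525

Excess of alternative floor tax over standard income tax: ¥21,525 − ¥18,360 = ¥3,165.

¥3,165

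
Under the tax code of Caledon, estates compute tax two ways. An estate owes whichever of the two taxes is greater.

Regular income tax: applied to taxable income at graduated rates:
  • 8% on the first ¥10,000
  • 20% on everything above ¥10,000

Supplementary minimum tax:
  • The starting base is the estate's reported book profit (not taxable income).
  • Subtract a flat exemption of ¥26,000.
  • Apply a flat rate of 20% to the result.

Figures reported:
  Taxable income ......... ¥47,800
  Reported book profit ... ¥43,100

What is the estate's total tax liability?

¥8,360

Supplementary minimum tax:
  Base (reported book profit): ¥43,100
  Less exemption ¥26,000 → base ¥17,100
  ¥17,100 × 20% = ¥3,420

Regular income tax:
  ¥10,000 × 8% = ¥800
  ¥37,800 × 20% = ¥7,560
  → ¥8,360

¥8,360 > ¥3,420, so the regular income tax governs.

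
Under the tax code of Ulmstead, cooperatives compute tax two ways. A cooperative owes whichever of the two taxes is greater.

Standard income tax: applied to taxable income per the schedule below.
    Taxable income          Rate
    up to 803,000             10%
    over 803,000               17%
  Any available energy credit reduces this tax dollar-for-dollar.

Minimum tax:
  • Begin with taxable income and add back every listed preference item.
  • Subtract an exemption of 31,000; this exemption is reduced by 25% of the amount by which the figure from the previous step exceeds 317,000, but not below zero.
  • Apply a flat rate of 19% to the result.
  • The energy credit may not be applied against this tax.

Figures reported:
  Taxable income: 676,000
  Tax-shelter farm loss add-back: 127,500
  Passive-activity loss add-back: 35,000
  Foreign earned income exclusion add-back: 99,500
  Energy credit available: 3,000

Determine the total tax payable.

Minimum tax:
  Adjusted income: 676,000 + 127,500 + 35,000 + 99,500 = 938,000
  Exemption: 25% × (938,000 − 317,000) = 155,250 ≥ 31,000, so the exemption is fully phased out
  Base: 938,000 − 0 = 938,000
  938,000 × 19% = 178,220

Standard income tax:
  676,000 × 10% = 67,600
  Less energy credit 3,000 → 64,600

178,220 > 64,600, so the minimum tax is the binding amount.

178,220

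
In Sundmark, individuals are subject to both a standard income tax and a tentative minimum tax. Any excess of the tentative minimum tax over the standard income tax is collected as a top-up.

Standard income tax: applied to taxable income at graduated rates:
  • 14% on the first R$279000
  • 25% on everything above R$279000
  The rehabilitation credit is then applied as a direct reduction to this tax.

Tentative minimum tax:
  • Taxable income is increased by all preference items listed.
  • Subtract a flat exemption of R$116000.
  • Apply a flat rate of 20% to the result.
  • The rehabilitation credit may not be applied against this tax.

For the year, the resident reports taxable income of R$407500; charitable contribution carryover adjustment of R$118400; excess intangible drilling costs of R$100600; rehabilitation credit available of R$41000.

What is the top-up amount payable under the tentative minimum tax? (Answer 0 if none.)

Standard income tax:
  R$279000 × 14% = R$39060
  R$128500 × 25% = R$32125
  → R$71185
  Less rehabilitation credit R$41000 → R$30185

Tentative minimum tax:
  Adjusted income: R$407500 + R$118400 + R$100600 = R$626500
  Less exemption R$116000 → base R$510500
  R$510500 × 20% = R$102100

Excess of tentative minimum tax over standard income tax: R$102100 − R$30185 = R$71915.

R$71915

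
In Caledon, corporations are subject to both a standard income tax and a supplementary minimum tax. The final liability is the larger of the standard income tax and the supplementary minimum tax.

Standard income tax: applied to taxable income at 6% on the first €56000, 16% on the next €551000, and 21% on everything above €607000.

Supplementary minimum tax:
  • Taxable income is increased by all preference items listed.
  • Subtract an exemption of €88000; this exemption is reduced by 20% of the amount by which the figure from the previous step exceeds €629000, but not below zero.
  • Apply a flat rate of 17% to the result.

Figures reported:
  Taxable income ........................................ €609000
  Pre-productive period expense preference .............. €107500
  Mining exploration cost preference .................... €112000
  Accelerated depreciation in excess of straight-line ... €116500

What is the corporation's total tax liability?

Standard income tax:
  €56000 × 6% = €3360
  €551000 × 16% = €88160
  €2000 × 21% = €420
  → €91940

Supplementary minimum tax:
  Adjusted income: €609000 + €107500 + €112000 + €116500 = €945000
  Exemption: €88000 − 20% × (€945000 − €629000) = €88000 − €63200 = €24800
  Base: €945000 − €24800 = €920200
  €920200 × 17% = €156434

€156434 > €91940, so the supplementary minimum tax is the binding amount.

€156434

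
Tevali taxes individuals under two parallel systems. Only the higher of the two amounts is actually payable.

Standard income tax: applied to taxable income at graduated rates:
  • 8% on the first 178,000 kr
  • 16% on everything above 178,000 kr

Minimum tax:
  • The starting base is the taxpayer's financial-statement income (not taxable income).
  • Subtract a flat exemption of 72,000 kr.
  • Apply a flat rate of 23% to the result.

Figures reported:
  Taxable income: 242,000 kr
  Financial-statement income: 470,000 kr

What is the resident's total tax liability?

Standard income tax:
  178,000 kr × 8% = 14,240 kr
  64,000 kr × 16% = 10,240 kr
  → 24,480 kr

Minimum tax:
  Base (financial-statement income): 470,000 kr
  Less exemption 72,000 kr → base 398,000 kr
  398,000 kr × 23% = 91,540 kr

91,540 kr > 24,480 kr, so the minimum tax is the binding amount.

91,540 kr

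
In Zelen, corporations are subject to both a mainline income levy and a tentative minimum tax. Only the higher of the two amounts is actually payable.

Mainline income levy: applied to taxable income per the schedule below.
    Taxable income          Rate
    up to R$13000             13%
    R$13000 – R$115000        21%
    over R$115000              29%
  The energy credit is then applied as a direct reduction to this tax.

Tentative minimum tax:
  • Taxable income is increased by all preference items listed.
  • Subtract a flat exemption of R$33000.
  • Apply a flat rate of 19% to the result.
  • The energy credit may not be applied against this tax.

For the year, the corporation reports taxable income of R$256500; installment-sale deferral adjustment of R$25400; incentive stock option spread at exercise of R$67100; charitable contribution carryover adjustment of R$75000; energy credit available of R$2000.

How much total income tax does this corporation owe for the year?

R$74290

Mainline income levy:
  R$13000 × 13% = R$1690
  R$102000 × 21% = R$21420
  R$141500 × 29% = R$41035
  → R$64145
  Less energy credit R$2000 → R$62145

Tentative minimum tax:
  Adjusted income: R$256500 + R$25400 + R$67100 + R$75000 = R$424000
  Less exemption R$33000 → base R$391000
  R$391000 × 19% = R$74290

R$74290 > R$62145, so the tentative minimum tax is the binding amount.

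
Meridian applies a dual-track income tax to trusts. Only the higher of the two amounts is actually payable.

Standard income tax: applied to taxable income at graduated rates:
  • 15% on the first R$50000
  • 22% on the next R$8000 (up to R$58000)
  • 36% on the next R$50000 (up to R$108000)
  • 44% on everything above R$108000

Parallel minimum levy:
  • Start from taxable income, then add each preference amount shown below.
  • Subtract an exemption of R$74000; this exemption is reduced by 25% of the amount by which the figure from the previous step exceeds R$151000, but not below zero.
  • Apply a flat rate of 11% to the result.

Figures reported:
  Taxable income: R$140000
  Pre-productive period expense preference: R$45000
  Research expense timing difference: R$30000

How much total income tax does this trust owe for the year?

R$41340

Parallel minimum levy:
  Adjusted income: R$140000 + R$45000 + R$30000 = R$215000
  Exemption: R$74000 − 25% × (R$215000 − R$151000) = R$74000 − R$16000 = R$58000
  Base: R$215000 − R$58000 = R$157000
  R$157000 × 11% = R$17270

Standard income tax:
  R$50000 × 15% = R$7500
  R$8000 × 22% = R$1760
  R$50000 × 36% = R$18000
  R$32000 × 44% = R$14080
  → R$41340

R$41340 > R$17270, so the standard income tax governs.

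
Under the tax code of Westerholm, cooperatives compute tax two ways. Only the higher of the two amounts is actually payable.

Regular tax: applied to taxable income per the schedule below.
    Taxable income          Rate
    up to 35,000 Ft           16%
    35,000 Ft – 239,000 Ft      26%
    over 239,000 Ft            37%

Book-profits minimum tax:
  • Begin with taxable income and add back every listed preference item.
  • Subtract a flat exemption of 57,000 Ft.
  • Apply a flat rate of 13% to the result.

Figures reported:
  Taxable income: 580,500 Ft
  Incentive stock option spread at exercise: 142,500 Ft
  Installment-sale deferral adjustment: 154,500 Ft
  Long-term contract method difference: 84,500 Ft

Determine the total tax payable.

184,995 Ft

Regular tax:
  35,000 Ft × 16% = 5,600 Ft
  204,000 Ft × 26% = 53,040 Ft
  341,500 Ft × 37% = 126,355 Ft
  → 184,995 Ft

Book-profits minimum tax:
  Adjusted income: 580,500 Ft + 142,500 Ft + 154,500 Ft + 84,500 Ft = 962,000 Ft
  Less exemption 57,000 Ft → base 905,000 Ft
  905,000 Ft × 13% = 117,650 Ft

184,995 Ft > 117,650 Ft, so the regular tax governs.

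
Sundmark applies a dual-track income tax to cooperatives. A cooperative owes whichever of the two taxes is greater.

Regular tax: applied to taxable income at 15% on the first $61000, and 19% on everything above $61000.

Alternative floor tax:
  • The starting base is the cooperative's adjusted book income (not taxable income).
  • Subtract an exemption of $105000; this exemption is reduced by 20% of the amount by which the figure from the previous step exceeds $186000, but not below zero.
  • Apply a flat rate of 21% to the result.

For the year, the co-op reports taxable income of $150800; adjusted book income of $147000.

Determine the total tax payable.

Regular tax:
  $61000 × 15% = $9150
  $89800 × 19% = $17062
  → $26212

Alternative floor tax:
  Base (adjusted book income): $147000
  Exemption: $147000 ≤ $186000, so full $105000 applies
  Base: $147000 − $105000 = $42000
  $42000 × 21% = $8820

$26212 > $8820, so the regular tax governs.

$26212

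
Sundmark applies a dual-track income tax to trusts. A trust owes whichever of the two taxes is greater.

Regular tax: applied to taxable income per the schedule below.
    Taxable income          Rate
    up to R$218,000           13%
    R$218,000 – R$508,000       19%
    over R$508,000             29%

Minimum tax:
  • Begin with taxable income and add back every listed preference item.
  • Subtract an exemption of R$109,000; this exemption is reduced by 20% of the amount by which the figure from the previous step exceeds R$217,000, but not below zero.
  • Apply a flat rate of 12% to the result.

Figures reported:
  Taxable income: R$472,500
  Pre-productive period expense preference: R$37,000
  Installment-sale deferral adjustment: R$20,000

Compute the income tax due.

Regular tax:
  R$218,000 × 13% = R$28,340
  R$254,500 × 19% = R$48,355
  → R$76,695

Minimum tax:
  Adjusted income: R$472,500 + R$37,000 + R$20,000 = R$529,500
  Exemption: R$109,000 − 20% × (R$529,500 − R$217,000) = R$109,000 − R$62,500 = R$46,500
  Base: R$529,500 − R$46,500 = R$483,000
  R$483,000 × 12% = R$57,960

R$76,695 > R$57,960, so the regular tax governs.

R$76,695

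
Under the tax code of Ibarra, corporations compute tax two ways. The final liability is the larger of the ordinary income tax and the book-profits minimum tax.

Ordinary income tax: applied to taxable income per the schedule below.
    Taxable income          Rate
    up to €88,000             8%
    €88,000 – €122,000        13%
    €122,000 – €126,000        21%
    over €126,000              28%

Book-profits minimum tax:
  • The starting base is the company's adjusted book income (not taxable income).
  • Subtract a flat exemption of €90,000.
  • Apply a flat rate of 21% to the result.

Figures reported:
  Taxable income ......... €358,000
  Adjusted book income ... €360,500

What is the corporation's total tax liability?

€77,260

Ordinary income tax:
  €88,000 × 8% = €7,040
  €34,000 × 13% = €4,420
  €4,000 × 21% = €840
  €232,000 × 28% = €64,960
  → €77,260

Book-profits minimum tax:
  Base (adjusted book income): €360,500
  Less exemption €90,000 → base €270,500
  €270,500 × 21% = €56,805

€77,260 > €56,805, so the ordinary income tax governs.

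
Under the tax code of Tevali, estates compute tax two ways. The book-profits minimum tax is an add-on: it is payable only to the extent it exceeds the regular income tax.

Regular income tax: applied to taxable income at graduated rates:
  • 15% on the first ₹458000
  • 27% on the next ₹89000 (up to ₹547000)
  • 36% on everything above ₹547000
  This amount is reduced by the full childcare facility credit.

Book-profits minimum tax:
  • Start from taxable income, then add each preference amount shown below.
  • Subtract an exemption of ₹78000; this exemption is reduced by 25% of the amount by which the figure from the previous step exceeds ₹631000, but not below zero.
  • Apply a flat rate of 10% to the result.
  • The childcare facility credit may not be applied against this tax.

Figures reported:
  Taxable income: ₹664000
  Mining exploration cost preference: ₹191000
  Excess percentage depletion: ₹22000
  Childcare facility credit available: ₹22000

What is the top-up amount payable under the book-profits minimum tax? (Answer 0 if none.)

₹0

Book-profits minimum tax:
  Adjusted income: ₹664000 + ₹191000 + ₹22000 = ₹877000
  Exemption: ₹78000 − 25% × (₹877000 − ₹631000) = ₹78000 − ₹61500 = ₹16500
  Base: ₹877000 − ₹16500 = ₹860500
  ₹860500 × 10% = ₹86050

Regular income tax:
  ₹458000 × 15% = ₹68700
  ₹89000 × 27% = ₹24030
  ₹117000 × 36% = ₹42120
  → ₹134850
  Less childcare facility credit ₹22000 → ₹112850

₹86050 ≤ ₹112850, so no add-on is due.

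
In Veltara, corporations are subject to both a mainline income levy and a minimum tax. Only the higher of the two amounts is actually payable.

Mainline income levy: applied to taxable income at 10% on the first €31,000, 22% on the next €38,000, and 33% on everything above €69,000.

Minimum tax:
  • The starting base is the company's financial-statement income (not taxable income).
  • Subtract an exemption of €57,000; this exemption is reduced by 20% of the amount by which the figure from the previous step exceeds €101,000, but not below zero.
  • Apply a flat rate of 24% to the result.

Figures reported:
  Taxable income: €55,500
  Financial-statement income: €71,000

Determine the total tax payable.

Minimum tax:
  Base (financial-statement income): €71,000
  Exemption: €71,000 ≤ €101,000, so full €57,000 applies
  Base: €71,000 − €57,000 = €14,000
  €14,000 × 24% = €3,360

Mainline income levy:
  €31,000 × 10% = €3,100
  €24,500 × 22% = €5,390
  → €8,490

€8,490 > €3,360, so the mainline income levy governs.

€8,490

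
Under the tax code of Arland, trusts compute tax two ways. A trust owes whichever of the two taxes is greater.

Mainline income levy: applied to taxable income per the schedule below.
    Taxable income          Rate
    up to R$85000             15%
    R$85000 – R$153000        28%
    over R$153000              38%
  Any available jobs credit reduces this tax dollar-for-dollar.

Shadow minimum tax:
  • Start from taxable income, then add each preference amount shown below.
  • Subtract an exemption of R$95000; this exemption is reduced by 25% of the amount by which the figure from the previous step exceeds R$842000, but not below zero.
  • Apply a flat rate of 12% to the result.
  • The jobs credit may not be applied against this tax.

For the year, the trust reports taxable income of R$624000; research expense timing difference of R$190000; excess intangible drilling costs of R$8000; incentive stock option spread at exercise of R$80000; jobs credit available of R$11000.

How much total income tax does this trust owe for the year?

Mainline income levy:
  R$85000 × 15% = R$12750
  R$68000 × 28% = R$19040
  R$471000 × 38% = R$178980
  → R$210770
  Less jobs credit R$11000 → R$199770

Shadow minimum tax:
  Adjusted income: R$624000 + R$190000 + R$8000 + R$80000 = R$902000
  Exemption: R$95000 − 25% × (R$902000 − R$842000) = R$95000 − R$15000 = R$80000
  Base: R$902000 − R$80000 = R$822000
  R$822000 × 12% = R$98640

R$199770 > R$98640, so the mainline income levy governs.

R$199770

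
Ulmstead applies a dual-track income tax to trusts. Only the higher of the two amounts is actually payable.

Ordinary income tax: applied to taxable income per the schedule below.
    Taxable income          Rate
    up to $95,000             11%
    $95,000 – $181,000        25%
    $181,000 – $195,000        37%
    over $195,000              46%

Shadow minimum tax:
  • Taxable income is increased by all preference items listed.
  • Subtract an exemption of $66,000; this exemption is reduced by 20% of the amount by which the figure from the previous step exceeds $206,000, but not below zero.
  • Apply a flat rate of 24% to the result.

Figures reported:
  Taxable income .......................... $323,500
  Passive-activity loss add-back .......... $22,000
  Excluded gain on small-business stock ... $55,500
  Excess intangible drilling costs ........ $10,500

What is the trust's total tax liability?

$96,240

Shadow minimum tax:
  Adjusted income: $323,500 + $22,000 + $55,500 + $10,500 = $411,500
  Exemption: $66,000 − 20% × ($411,500 − $206,000) = $66,000 − $41,100 = $24,900
  Base: $411,500 − $24,900 = $386,600
  $386,600 × 24% = $92,784

Ordinary income tax:
  $95,000 × 11% = $10,450
  $86,000 × 25% = $21,500
  $14,000 × 37% = $5,180
  $128,500 × 46% = $59,110
  → $96,240

$96,240 > $92,784, so the ordinary income tax governs.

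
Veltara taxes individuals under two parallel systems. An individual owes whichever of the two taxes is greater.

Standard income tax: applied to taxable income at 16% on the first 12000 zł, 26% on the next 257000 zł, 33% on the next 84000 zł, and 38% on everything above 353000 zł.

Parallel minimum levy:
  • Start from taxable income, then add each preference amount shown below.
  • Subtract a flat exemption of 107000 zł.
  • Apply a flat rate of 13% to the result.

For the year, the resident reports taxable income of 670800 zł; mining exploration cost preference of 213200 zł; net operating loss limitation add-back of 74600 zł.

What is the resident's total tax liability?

Parallel minimum levy:
  Adjusted income: 670800 zł + 213200 zł + 74600 zł = 958600 zł
  Less exemption 107000 zł → base 851600 zł
  851600 zł × 13% = 110708 zł

Standard income tax:
  12000 zł × 16% = 1920 zł
  257000 zł × 26% = 66820 zł
  84000 zł × 33% = 27720 zł
  317800 zł × 38% = 120764 zł
  → 217224 zł

217224 zł > 110708 zł, so the standard income tax governs.

217224 zł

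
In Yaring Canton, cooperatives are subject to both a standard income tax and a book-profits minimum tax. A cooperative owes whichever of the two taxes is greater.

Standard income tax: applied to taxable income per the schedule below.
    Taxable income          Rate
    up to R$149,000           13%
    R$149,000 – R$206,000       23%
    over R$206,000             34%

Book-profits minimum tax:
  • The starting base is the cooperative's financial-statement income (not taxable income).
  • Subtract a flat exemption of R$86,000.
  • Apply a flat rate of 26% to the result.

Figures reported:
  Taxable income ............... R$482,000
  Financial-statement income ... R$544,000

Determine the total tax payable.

R$126,320

Standard income tax:
  R$149,000 × 13% = R$19,370
  R$57,000 × 23% = R$13,110
  R$276,000 × 34% = R$93,840
  → R$126,320

Book-profits minimum tax:
  Base (financial-statement income): R$544,000
  Less exemption R$86,000 → base R$458,000
  R$458,000 × 26% = R$119,080

R$126,320 > R$119,080, so the standard income tax governs.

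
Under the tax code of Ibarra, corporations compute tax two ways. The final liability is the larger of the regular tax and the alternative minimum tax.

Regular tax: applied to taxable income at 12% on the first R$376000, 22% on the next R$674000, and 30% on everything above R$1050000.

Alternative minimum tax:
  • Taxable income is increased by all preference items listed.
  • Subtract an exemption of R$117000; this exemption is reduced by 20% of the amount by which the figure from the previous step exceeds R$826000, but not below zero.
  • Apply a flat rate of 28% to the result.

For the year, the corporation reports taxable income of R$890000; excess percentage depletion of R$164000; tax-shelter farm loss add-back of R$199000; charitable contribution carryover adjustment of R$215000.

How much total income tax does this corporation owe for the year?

R$411040

Regular tax:
  R$376000 × 12% = R$45120
  R$514000 × 22% = R$113080
  → R$158200

Alternative minimum tax:
  Adjusted income: R$890000 + R$164000 + R$199000 + R$215000 = R$1468000
  Exemption: 20% × (R$1468000 − R$826000) = R$128400 ≥ R$117000, so the exemption is fully phased out
  Base: R$1468000 − R$0 = R$1468000
  R$1468000 × 28% = R$411040

R$411040 > R$158200, so the alternative minimum tax is the binding amount.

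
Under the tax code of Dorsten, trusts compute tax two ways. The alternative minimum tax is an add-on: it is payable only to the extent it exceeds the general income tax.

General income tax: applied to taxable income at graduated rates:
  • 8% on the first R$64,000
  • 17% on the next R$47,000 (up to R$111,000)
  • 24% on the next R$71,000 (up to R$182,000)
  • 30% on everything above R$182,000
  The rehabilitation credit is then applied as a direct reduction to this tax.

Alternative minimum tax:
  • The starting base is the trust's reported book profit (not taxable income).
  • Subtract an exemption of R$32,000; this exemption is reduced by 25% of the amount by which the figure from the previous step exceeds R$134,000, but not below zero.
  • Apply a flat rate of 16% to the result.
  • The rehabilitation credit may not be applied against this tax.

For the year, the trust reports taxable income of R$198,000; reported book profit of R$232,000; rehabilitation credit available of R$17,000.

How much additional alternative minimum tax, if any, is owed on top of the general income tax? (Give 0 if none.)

General income tax:
  R$64,000 × 8% = R$5,120
  R$47,000 × 17% = R$7,990
  R$71,000 × 24% = R$17,040
  R$16,000 × 30% = R$4,800
  → R$34,950
  Less rehabilitation credit R$17,000 → R$17,950

Alternative minimum tax:
  Base (reported book profit): R$232,000
  Exemption: R$32,000 − 25% × (R$232,000 − R$134,000) = R$32,000 − R$24,500 = R$7,500
  Base: R$232,000 − R$7,500 = R$224,500
  R$224,500 × 16% = R$35,920

Excess of alternative minimum tax over general income tax: R$35,920 − R$17,950 = R$17,970.

R$17,970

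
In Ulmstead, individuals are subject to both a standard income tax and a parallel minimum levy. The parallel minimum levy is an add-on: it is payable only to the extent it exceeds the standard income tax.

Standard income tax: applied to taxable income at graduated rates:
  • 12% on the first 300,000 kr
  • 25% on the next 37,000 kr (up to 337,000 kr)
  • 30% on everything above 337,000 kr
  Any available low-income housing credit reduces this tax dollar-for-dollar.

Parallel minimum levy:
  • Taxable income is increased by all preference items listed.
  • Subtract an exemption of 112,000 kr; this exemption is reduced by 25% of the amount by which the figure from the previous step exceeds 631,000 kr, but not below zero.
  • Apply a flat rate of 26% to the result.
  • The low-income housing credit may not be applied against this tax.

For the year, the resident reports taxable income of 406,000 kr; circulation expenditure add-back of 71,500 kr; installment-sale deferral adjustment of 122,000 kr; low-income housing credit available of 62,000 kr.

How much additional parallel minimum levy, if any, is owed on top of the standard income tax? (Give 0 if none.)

122,800 kr

Parallel minimum levy:
  Adjusted income: 406,000 kr + 71,500 kr + 122,000 kr = 599,500 kr
  Exemption: 599,500 kr ≤ 631,000 kr, so full 112,000 kr applies
  Base: 599,500 kr − 112,000 kr = 487,500 kr
  487,500 kr × 26% = 126,750 kr

Standard income tax:
  300,000 kr × 12% = 36,000 kr
  37,000 kr × 25% = 9,250 kr
  69,000 kr × 30% = 20,700 kr
  → 65,950 kr
  Less low-income housing credit 62,000 kr → 3,950 kr

Excess of parallel minimum levy over standard income tax: 126,750 kr − 3,950 kr = 122,800 kr.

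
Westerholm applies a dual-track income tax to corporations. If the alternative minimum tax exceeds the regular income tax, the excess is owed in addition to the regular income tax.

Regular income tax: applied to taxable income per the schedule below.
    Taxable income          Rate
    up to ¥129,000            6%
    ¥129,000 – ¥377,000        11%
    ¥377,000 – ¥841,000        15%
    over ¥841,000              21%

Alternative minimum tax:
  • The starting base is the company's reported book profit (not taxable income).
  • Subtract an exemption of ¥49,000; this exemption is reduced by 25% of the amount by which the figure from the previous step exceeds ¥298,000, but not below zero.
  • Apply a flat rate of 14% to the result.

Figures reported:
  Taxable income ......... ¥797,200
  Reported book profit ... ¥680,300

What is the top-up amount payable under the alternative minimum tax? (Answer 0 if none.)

Alternative minimum tax:
  Base (reported book profit): ¥680,300
  Exemption: 25% × (¥680,300 − ¥298,000) = ¥95,575 ≥ ¥49,000, so the exemption is fully phased out
  Base: ¥680,300 − ¥0 = ¥680,300
  ¥680,300 × 14% = ¥95,242

Regular income tax:
  ¥129,000 × 6% = ¥7,740
  ¥248,000 × 11% = ¥27,280
  ¥420,200 × 15% = ¥63,030
  → ¥98,050

¥95,242 ≤ ¥98,050, so no add-on is due.

¥0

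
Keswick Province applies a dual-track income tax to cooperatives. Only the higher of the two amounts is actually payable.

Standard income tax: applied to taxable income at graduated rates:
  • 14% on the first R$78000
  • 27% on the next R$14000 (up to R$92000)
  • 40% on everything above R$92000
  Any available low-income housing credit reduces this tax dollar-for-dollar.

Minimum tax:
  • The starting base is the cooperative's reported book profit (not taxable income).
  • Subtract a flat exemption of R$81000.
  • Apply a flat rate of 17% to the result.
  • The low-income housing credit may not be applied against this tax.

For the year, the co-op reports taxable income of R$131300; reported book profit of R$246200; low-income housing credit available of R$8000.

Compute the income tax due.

Minimum tax:
  Base (reported book profit): R$246200
  Less exemption R$81000 → base R$165200
  R$165200 × 17% = R$28084

Standard income tax:
  R$78000 × 14% = R$10920
  R$14000 × 27% = R$3780
  R$39300 × 40% = R$15720
  → R$30420
  Less low-income housing credit R$8000 → R$22420

R$28084 > R$22420, so the minimum tax is the binding amount.

R$28084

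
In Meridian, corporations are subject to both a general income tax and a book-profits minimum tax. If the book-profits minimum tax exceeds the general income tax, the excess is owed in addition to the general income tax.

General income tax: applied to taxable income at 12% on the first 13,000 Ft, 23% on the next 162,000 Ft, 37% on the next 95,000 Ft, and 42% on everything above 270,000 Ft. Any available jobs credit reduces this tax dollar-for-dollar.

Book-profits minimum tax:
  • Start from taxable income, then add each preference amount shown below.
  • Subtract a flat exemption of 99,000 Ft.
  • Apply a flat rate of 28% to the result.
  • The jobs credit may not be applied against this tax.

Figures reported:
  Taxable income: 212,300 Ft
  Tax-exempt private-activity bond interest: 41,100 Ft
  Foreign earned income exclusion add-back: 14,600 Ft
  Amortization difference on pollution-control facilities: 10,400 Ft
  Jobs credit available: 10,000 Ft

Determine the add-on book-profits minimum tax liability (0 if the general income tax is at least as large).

Book-profits minimum tax:
  Adjusted income: 212,300 Ft + 41,100 Ft + 14,600 Ft + 10,400 Ft = 278,400 Ft
  Less exemption 99,000 Ft → base 179,400 Ft
  179,400 Ft × 28% = 50,232 Ft

General income tax:
  13,000 Ft × 12% = 1,560 Ft
  162,000 Ft × 23% = 37,260 Ft
  37,300 Ft × 37% = 13,801 Ft
  → 52,621 Ft
  Less jobs credit 10,000 Ft → 42,621 Ft

Excess of book-profits minimum tax over general income tax: 50,232 Ft − 42,621 Ft = 7,611 Ft.

7,611 Ft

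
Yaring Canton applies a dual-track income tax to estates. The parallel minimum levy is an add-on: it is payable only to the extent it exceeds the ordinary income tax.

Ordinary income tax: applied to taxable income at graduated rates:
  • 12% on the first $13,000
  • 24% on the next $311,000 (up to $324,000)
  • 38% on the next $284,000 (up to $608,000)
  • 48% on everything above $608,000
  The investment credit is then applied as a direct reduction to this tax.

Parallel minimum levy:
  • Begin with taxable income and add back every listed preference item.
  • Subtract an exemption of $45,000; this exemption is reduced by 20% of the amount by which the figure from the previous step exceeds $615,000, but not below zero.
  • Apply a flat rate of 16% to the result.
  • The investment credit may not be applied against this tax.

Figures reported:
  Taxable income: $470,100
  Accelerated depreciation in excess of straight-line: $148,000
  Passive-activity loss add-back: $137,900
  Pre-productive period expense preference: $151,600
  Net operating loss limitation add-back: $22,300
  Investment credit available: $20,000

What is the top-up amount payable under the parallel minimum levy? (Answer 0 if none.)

Parallel minimum levy:
  Adjusted income: $470,100 + $148,000 + $137,900 + $151,600 + $22,300 = $929,900
  Exemption: 20% × ($929,900 − $615,000) = $62,980 ≥ $45,000, so the exemption is fully phased out
  Base: $929,900 − $0 = $929,900
  $929,900 × 16% = $148,784

Ordinary income tax:
  $13,000 × 12% = $1,560
  $311,000 × 24% = $74,640
  $146,100 × 38% = $55,518
  → $131,718
  Less investment credit $20,000 → $111,718

Excess of parallel minimum levy over ordinary income tax: $148,784 − $111,718 = $37,066.

$37,066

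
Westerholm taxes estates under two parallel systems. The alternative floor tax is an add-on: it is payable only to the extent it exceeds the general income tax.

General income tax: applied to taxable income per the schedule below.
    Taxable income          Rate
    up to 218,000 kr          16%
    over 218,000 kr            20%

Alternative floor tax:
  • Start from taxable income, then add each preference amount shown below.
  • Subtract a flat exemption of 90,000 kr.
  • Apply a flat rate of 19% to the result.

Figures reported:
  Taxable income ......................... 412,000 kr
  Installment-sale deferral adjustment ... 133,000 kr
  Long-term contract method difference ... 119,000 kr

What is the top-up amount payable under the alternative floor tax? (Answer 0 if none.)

General income tax:
  218,000 kr × 16% = 34,880 kr
  194,000 kr × 20% = 38,800 kr
  → 73,680 kr

Alternative floor tax:
  Adjusted income: 412,000 kr + 133,000 kr + 119,000 kr = 664,000 kr
  Less exemption 90,000 kr → base 574,000 kr
  574,000 kr × 19% = 109,060 kr

Excess of alternative floor tax over general income tax: 109,060 kr − 73,680 kr = 35,380 kr.

35,380 kr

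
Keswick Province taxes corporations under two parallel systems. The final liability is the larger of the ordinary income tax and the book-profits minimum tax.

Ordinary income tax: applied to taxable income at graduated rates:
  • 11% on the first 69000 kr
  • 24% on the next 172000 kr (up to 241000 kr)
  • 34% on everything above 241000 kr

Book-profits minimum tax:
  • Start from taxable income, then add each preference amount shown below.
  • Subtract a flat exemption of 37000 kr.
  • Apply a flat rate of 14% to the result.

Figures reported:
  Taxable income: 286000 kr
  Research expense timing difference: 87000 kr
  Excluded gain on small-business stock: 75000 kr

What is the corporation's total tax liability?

64170 kr

Ordinary income tax:
  69000 kr × 11% = 7590 kr
  172000 kr × 24% = 41280 kr
  45000 kr × 34% = 15300 kr
  → 64170 kr

Book-profits minimum tax:
  Adjusted income: 286000 kr + 87000 kr + 75000 kr = 448000 kr
  Less exemption 37000 kr → base 411000 kr
  411000 kr × 14% = 57540 kr

64170 kr > 57540 kr, so the ordinary income tax governs.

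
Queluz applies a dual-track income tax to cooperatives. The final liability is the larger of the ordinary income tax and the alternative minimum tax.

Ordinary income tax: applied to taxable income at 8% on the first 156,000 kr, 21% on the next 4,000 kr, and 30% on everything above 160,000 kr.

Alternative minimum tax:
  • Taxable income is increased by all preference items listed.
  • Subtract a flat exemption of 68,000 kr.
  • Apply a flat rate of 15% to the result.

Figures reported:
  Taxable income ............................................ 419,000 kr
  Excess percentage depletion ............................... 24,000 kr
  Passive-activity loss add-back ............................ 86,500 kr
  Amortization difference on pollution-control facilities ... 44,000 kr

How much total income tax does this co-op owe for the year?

Ordinary income tax:
  156,000 kr × 8% = 12,480 kr
  4,000 kr × 21% = 840 kr
  259,000 kr × 30% = 77,700 kr
  → 91,020 kr

Alternative minimum tax:
  Adjusted income: 419,000 kr + 24,000 kr + 86,500 kr + 44,000 kr = 573,500 kr
  Less exemption 68,000 kr → base 505,500 kr
  505,500 kr × 15% = 75,825 kr

91,020 kr > 75,825 kr, so the ordinary income tax governs.

91,020 kr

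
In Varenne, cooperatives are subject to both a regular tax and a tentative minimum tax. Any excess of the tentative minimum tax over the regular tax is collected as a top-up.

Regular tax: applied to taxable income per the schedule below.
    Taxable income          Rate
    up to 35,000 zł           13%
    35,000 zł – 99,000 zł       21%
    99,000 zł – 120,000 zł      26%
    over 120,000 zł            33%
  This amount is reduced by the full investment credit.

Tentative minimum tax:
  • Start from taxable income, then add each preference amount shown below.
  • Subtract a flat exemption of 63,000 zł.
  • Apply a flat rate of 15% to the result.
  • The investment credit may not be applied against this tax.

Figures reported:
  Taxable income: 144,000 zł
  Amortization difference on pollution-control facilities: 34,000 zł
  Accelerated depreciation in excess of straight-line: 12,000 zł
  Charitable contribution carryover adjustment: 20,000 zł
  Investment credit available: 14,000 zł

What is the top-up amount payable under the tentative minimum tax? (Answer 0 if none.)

4,680 zł

Regular tax:
  35,000 zł × 13% = 4,550 zł
  64,000 zł × 21% = 13,440 zł
  21,000 zł × 26% = 5,460 zł
  24,000 zł × 33% = 7,920 zł
  → 31,370 zł
  Less investment credit 14,000 zł → 17,370 zł

Tentative minimum tax:
  Adjusted income: 144,000 zł + 34,000 zł + 12,000 zł + 20,000 zł = 210,000 zł
  Less exemption 63,000 zł → base 147,000 zł
  147,000 zł × 15% = 22,050 zł

Excess of tentative minimum tax over regular tax: 22,050 zł − 17,370 zł = 4,680 zł.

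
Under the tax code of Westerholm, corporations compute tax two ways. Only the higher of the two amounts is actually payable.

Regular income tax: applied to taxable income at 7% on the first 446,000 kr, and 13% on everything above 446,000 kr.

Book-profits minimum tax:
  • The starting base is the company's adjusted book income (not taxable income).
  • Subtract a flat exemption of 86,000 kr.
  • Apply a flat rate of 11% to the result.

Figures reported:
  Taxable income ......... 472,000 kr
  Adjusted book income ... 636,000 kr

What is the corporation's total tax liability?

60,500 kr

Book-profits minimum tax:
  Base (adjusted book income): 636,000 kr
  Less exemption 86,000 kr → base 550,000 kr
  550,000 kr × 11% = 60,500 kr

Regular income tax:
  446,000 kr × 7% = 31,220 kr
  26,000 kr × 13% = 3,380 kr
  → 34,600 kr

60,500 kr > 34,600 kr, so the book-profits minimum tax is the binding amount.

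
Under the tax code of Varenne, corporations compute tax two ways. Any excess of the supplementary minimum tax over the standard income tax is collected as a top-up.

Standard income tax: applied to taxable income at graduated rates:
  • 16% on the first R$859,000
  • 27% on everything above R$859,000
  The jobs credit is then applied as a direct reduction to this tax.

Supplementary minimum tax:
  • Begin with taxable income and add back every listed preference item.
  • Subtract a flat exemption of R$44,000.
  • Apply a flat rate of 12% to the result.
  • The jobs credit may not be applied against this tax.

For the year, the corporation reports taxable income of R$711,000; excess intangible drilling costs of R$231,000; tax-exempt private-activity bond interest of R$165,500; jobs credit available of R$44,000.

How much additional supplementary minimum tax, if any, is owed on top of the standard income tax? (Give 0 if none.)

Standard income tax:
  R$711,000 × 16% = R$113,760
  Less jobs credit R$44,000 → R$69,760

Supplementary minimum tax:
  Adjusted income: R$711,000 + R$231,000 + R$165,500 = R$1,107,500
  Less exemption R$44,000 → base R$1,063,500
  R$1,063,500 × 12% = R$127,620

Excess of supplementary minimum tax over standard income tax: R$127,620 − R$69,760 = R$57,860.

R$57,860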